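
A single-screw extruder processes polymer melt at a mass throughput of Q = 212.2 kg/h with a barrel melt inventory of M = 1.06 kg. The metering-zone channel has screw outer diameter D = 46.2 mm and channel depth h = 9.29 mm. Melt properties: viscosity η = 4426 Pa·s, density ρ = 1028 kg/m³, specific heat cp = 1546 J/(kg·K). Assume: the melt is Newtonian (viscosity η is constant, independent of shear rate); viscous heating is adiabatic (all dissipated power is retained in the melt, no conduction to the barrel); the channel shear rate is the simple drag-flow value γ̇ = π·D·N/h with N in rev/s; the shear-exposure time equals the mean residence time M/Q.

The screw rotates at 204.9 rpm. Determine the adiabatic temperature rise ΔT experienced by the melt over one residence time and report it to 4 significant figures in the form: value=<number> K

value=142.6 K

Q_s = Q / 3600 = 212.2 / 3600 = 0.0589444 kg/s
t_res = M / Q_s = 1.06 ÷ 0.0589444 = 17.983 s
Geometry in metres: D = 46.2 mm → 0.0462 m, h = 9.29 mm → 0.00929 m; screw speed N = 204.9 rpm = 3.415 rev/s
γ̇ = π·D·N / h = π · 0.0462 · 3.415 / 0.00929 = 53.354 s⁻¹
Adiabatic rise: ΔT = η γ̇² t_res / (ρ cp) = 4426·(53.354)²·17.983 / (1028·1546) = 142.563 K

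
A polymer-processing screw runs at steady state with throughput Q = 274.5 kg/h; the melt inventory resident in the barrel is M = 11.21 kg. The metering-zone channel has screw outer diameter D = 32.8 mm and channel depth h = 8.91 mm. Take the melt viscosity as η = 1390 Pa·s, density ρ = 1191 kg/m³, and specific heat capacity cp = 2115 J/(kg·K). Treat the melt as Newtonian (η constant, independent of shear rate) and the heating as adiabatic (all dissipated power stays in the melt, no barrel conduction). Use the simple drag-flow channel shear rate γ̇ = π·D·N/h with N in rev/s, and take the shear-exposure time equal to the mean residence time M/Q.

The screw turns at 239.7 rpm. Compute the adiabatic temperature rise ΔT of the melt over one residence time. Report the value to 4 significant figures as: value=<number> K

Convert throughput: Q = 274.5 kg/h = 274.5/3600 = 0.07625 kg/s
t_res = M / Q_s = 11.21 / 0.07625 = 147.016 s
Convert to SI: D = 0.0328 m, h = 0.00891 m, N = 239.7/60 = 3.995 rev/s
γ̇ = π D N / h = (π)(0.0328)(3.995) / 0.00891 = 46.2022 s⁻¹
ΔT = η·γ̇²·t_res / (ρ·cp) = 1390 · (46.2022)² · 147.016 / (1191 · 2115) = 173.175 K

value=173.2 K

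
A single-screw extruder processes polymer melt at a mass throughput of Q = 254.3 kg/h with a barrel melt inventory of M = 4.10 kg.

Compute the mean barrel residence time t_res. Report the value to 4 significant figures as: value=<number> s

value=58.04 s

Q_s = Q / 3600 = 254.3 / 3600 = 0.0706389 kg/s
t_res = M / Q_s = 4.10 ÷ 0.0706389 = 58.0417 s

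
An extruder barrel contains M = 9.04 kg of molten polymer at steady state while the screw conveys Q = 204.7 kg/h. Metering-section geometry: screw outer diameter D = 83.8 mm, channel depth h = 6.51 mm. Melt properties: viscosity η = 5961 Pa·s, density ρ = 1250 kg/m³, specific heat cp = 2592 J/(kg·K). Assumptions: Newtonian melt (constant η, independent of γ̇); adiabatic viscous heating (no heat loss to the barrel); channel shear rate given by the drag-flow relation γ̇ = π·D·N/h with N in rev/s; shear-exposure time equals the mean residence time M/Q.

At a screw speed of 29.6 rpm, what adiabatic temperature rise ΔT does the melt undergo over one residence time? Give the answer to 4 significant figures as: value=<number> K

value=116.4 K

Throughput in SI: Q_s = 204.7 kg/h ÷ 3600 s/h = 0.0568611 kg/s
t_res = M / Q_s = 9.04 ÷ 0.0568611 = 158.984 s
D = 83.8 mm = 0.0838 m;  h = 6.51 mm = 0.00651 m;  N = 29.6 rpm / 60 = 0.493333 rev/s
γ̇ = π·D·N / h = π · 0.0838 · 0.493333 / 0.00651 = 19.9505 s⁻¹
ΔT = η·γ̇²·t_res / (ρ·cp) = 5961 · (19.9505)² · 158.984 / (1250 · 2592) = 116.422 K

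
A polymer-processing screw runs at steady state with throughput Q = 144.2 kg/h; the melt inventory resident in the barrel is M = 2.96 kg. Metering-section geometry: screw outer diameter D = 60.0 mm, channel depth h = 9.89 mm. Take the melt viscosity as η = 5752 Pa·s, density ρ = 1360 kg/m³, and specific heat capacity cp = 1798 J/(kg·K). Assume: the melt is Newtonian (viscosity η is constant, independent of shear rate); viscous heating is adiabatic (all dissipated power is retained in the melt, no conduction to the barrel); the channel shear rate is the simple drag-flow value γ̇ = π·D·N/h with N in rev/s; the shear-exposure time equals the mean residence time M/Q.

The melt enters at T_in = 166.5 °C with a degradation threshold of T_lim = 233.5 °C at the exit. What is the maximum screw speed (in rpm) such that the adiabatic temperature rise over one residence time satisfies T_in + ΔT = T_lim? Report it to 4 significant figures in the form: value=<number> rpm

Throughput in SI: Q_s = 144.2 kg/h ÷ 3600 s/h = 0.0400556 kg/s
t_res = M / Q_s = 2.96 / 0.0400556 = 73.8974 s
D = 60.0 mm = 0.06 m;  h = 9.89 mm = 0.00989 m
ΔT_a = T_lim − T_in = 233.5 − 166.5 = 67 K
Invert ΔT = ηγ̇²t_res/(ρcp) for γ̇: γ̇_max² = ΔT_a ρ cp / (η t_res) = 67·1360·1798 / (5752·73.8974) = 385.439 s⁻²
γ̇_max = sqrt(385.439) = 19.6326 s⁻¹
N_max = γ̇_max h / (πD) = 19.6326·0.00989/(π·0.06) = 1.03008 rev/s → ×60 = 61.8051 rpm

value=61.81 rpm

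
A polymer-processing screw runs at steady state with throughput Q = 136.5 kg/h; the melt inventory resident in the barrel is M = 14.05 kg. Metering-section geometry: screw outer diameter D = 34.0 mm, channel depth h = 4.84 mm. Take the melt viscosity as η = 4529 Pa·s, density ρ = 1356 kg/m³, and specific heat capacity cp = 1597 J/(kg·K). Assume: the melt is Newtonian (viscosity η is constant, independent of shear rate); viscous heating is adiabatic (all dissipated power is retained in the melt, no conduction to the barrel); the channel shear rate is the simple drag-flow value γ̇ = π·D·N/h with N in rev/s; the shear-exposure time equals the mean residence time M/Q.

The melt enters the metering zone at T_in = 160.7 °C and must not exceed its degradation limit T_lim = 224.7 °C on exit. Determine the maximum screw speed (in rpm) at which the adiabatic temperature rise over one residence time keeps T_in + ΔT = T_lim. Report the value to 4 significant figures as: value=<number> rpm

value=24.71 rpm

Q_s = Q / 3600 = 136.5 / 3600 = 0.0379167 kg/s
Mean residence time: t_res = M/Q_s = 14.05 kg / 0.0379167 kg/s = 370.549 s
Convert to metres: D = 0.034 m, h = 0.00484 m
ΔT_a = T_lim − T_in = 224.7 − 160.7 = 64 K
Invert ΔT = ηγ̇²t_res/(ρcp) for γ̇: γ̇_max² = ΔT_a ρ cp / (η t_res) = 64·1356·1597 / (4529·370.549) = 82.584 s⁻²
Take the square root: γ̇_max = √(82.584) = 9.08758 s⁻¹
Solve γ̇ = πDN/h for N: N_max = γ̇_max·h/(π·D) = 9.08758 × 0.00484 / (π × 0.034) = 0.411779 rev/s = 24.7068 rpm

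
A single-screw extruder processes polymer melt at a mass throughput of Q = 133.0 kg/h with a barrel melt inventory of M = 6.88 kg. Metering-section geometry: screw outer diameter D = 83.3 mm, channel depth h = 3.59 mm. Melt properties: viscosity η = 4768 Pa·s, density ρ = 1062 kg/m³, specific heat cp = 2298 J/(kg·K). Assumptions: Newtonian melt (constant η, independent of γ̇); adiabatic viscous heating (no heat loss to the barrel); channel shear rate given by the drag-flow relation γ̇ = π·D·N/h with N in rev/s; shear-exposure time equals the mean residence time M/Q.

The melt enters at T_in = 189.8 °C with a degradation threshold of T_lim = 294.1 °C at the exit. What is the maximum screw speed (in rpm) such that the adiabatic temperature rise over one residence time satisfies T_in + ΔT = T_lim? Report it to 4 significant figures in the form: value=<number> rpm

value=13.94 rpm

Throughput in SI: Q_s = 133.0 kg/h ÷ 3600 s/h = 0.0369444 kg/s
Mean residence time: t_res = M/Q_s = 6.88 kg / 0.0369444 kg/s = 186.226 s
Convert to metres: D = 0.0833 m, h = 0.00359 m
ΔT_a = T_lim − T_in = 294.1 − 189.8 = 104.3 K
γ̇_max² = ΔT_a·ρ·cp / (η·t_res) = [104.3 × 1062 × 2298] / [4768 × 186.226] = 286.671 s⁻²
γ̇_max = √286.671 = 16.9314 s⁻¹
Solve γ̇ = πDN/h for N: N_max = γ̇_max·h/(π·D) = 16.9314 × 0.00359 / (π × 0.0833) = 0.232269 rev/s = 13.9361 rpm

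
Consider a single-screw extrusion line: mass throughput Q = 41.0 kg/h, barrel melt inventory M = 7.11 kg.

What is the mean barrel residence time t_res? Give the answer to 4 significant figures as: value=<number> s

Convert throughput: Q = 41.0 kg/h = 41.0/3600 = 0.0113889 kg/s
t_res = M / Q_s = 7.11 ÷ 0.0113889 = 624.293 s

value=624.3 s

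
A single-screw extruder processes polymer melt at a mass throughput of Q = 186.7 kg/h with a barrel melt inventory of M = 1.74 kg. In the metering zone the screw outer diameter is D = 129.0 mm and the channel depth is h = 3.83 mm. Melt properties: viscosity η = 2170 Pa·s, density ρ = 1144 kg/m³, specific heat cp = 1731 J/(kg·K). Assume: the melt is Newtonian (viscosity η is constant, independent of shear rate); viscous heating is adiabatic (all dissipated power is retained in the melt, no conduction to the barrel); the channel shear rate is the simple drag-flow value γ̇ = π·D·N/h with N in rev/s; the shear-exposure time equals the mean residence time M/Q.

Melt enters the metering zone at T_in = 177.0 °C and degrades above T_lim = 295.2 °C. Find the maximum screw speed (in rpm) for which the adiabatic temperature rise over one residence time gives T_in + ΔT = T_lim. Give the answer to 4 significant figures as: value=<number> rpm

value=32.15 rpm

Throughput in SI: Q_s = 186.7 kg/h ÷ 3600 s/h = 0.0518611 kg/s
t_res = M / Q_s = 1.74 / 0.0518611 = 33.5512 s
Convert to metres: D = 0.129 m, h = 0.00383 m
Allowable rise: ΔT_a = T_lim − T_in = 295.2 − 177.0 = 118.2 K
γ̇_max² = ΔT_a·ρ·cp/(η·t_res) = 118.2·1144·1731/(2170·33.5512) = 3214.94 s⁻²
γ̇_max = √3214.94 = 56.7005 s⁻¹
Solve γ̇ = πDN/h for N: N_max = γ̇_max·h/(π·D) = 56.7005 × 0.00383 / (π × 0.129) = 0.535853 rev/s = 32.1512 rpm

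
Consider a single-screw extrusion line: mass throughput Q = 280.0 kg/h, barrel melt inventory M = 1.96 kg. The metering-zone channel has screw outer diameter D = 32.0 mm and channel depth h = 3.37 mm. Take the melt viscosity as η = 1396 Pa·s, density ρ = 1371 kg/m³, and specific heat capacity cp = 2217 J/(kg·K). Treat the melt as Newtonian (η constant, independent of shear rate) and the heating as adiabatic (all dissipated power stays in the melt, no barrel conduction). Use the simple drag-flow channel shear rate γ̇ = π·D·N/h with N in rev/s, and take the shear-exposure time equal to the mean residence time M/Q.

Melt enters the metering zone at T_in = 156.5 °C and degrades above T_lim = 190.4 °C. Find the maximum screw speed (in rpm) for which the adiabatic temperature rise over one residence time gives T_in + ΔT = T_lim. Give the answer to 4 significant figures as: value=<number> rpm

Q_s = Q / 3600 = 280.0 / 3600 = 0.0777778 kg/s
t_res = M / Q_s = 1.96 / 0.0777778 = 25.2 s
Convert to metres: D = 0.032 m, h = 0.00337 m
Allowable rise: ΔT_a = T_lim − T_in = 190.4 − 156.5 = 33.9 K
γ̇_max² = ΔT_a·ρ·cp / (η·t_res) = [33.9 × 1371 × 2217] / [1396 × 25.2] = 2928.98 s⁻²
Take the square root: γ̇_max = √(2928.98) = 54.1201 s⁻¹
Solve γ̇ = πDN/h for N: N_max = γ̇_max·h/(π·D) = 54.1201 × 0.00337 / (π × 0.032) = 1.81421 rev/s = 108.853 rpm

value=108.9 rpm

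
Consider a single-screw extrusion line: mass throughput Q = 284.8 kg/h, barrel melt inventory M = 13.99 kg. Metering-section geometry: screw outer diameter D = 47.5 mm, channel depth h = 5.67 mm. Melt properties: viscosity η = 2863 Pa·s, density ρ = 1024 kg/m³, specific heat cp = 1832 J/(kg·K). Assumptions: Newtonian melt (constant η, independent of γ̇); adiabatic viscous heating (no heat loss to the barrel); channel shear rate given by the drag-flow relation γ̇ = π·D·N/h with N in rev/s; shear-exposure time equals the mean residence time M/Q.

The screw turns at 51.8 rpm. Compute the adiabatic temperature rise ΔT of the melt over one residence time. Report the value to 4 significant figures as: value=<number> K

value=139.3 K

Q_s = Q / 3600 = 284.8 / 3600 = 0.0791111 kg/s
t_res = M / Q_s = 13.99 / 0.0791111 = 176.84 s
D = 47.5 mm = 0.0475 m;  h = 5.67 mm = 0.00567 m;  N = 51.8 rpm / 60 = 0.863333 rev/s
γ̇ = π·D·N / h = π · 0.0475 · 0.863333 / 0.00567 = 22.7216 s⁻¹
ΔT = η·γ̇²·t_res/(ρ·cp) = [2863 × 22.7216² × 176.84] / [1024 × 1832] = 139.333 K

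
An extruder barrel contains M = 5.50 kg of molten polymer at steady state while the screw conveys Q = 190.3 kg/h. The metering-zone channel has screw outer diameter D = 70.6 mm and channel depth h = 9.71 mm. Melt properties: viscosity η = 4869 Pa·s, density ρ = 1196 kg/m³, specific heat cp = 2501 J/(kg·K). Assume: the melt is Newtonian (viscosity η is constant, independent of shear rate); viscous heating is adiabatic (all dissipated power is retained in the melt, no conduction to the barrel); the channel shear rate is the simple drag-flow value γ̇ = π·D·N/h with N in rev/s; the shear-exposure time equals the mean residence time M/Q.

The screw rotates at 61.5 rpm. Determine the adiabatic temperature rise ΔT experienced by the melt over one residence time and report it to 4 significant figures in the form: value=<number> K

value=92.84 K

Throughput in SI: Q_s = 190.3 kg/h ÷ 3600 s/h = 0.0528611 kg/s
t_res = M / Q_s = 5.50 / 0.0528611 = 104.046 s
Convert to SI: D = 0.0706 m, h = 0.00971 m, N = 61.5/60 = 1.025 rev/s
γ̇ = π D N / h = (π)(0.0706)(1.025) / 0.00971 = 23.4131 s⁻¹
ΔT = η·γ̇²·t_res/(ρ·cp) = [4869 × 23.4131² × 104.046] / [1196 × 2501] = 92.841 K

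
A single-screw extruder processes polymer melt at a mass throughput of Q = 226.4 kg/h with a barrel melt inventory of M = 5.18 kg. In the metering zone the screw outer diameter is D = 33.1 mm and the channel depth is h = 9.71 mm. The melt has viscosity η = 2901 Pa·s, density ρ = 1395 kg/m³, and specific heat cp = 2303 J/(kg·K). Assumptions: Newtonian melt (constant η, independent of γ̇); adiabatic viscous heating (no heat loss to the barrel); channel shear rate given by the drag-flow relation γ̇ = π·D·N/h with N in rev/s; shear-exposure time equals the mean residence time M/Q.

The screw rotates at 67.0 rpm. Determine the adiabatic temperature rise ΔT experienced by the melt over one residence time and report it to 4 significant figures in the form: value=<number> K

Q_s = Q / 3600 = 226.4 / 3600 = 0.0628889 kg/s
t_res = M / Q_s = 5.18 ÷ 0.0628889 = 82.3675 s
Geometry in metres: D = 33.1 mm → 0.0331 m, h = 9.71 mm → 0.00971 m; screw speed N = 67.0 rpm = 1.11667 rev/s
Shear rate: γ̇ = πDN/h = π·0.0331·1.11667/0.00971 = 11.9587 s⁻¹
ΔT = η·γ̇²·t_res/(ρ·cp) = [2901 × 11.9587² × 82.3675] / [1395 × 2303] = 10.6365 K

value=10.64 K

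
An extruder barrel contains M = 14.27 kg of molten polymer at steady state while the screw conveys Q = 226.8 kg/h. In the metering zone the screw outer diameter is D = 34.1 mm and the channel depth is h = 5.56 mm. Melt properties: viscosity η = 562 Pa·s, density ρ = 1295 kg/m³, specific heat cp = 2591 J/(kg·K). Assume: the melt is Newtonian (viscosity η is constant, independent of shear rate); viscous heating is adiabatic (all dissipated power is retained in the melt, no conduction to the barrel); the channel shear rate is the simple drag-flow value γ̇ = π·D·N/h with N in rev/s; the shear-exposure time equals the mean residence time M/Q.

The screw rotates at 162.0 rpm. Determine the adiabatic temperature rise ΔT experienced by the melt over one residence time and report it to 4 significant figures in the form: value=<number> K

value=102.7 K

Throughput in SI: Q_s = 226.8 kg/h ÷ 3600 s/h = 0.063 kg/s
Mean residence time: t_res = M/Q_s = 14.27 kg / 0.063 kg/s = 226.508 s
Convert to SI: D = 0.0341 m, h = 0.00556 m, N = 162.0/60 = 2.7 rev/s
Shear rate: γ̇ = πDN/h = π·0.0341·2.7/0.00556 = 52.0227 s⁻¹
Adiabatic rise: ΔT = η γ̇² t_res / (ρ cp) = 562·(52.0227)²·226.508 / (1295·2591) = 102.676 K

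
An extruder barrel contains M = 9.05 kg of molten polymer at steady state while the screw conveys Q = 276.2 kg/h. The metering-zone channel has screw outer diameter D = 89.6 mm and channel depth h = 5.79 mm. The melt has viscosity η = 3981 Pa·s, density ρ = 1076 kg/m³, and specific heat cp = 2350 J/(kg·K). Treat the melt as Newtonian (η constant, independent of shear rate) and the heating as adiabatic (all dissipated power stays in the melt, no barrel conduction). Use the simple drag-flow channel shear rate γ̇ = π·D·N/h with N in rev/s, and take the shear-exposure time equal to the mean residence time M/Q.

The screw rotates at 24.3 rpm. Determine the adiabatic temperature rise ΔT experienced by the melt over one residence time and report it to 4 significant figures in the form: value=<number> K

value=72.00 K

Q_s = Q / 3600 = 276.2 / 3600 = 0.0767222 kg/s
Mean residence time: t_res = M/Q_s = 9.05 kg / 0.0767222 kg/s = 117.958 s
D = 89.6 mm = 0.0896 m;  h = 5.79 mm = 0.00579 m;  N = 24.3 rpm / 60 = 0.405 rev/s
γ̇ = π D N / h = (π)(0.0896)(0.405) / 0.00579 = 19.6895 s⁻¹
ΔT = η·γ̇²·t_res / (ρ·cp) = 3981 · (19.6895)² · 117.958 / (1076 · 2350) = 71.996 K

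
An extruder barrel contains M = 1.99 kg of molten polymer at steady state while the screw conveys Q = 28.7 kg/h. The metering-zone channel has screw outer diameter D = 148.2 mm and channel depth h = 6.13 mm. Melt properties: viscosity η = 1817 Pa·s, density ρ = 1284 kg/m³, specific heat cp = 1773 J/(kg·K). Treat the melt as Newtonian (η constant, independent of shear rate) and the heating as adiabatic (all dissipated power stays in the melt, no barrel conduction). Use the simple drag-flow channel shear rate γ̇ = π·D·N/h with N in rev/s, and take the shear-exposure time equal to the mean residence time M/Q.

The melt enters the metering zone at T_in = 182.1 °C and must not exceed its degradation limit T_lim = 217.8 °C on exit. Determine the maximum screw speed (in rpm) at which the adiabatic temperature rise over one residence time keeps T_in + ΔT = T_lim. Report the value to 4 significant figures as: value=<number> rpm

value=10.57 rpm

Q_s = Q / 3600 = 28.7 / 3600 = 0.00797222 kg/s
t_res = M / Q_s = 1.99 ÷ 0.00797222 = 249.617 s
Geometry in SI: D = 148.2 mm → 0.1482 m, h = 6.13 mm → 0.00613 m
ΔT_a = T_lim − T_in = 217.8 − 182.1 = 35.7 K
Invert ΔT = ηγ̇²t_res/(ρcp) for γ̇: γ̇_max² = ΔT_a ρ cp / (η t_res) = 35.7·1284·1773 / (1817·249.617) = 179.19 s⁻²
γ̇_max = sqrt(179.19) = 13.3862 s⁻¹
N_max = γ̇_max h / (πD) = 13.3862·0.00613/(π·0.1482) = 0.176246 rev/s → ×60 = 10.5748 rpm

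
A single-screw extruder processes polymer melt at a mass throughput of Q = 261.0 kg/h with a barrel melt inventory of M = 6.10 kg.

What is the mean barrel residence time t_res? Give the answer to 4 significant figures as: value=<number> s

Throughput in SI: Q_s = 261.0 kg/h ÷ 3600 s/h = 0.0725 kg/s
t_res = M / Q_s = 6.10 / 0.0725 = 84.1379 s

value=84.14 s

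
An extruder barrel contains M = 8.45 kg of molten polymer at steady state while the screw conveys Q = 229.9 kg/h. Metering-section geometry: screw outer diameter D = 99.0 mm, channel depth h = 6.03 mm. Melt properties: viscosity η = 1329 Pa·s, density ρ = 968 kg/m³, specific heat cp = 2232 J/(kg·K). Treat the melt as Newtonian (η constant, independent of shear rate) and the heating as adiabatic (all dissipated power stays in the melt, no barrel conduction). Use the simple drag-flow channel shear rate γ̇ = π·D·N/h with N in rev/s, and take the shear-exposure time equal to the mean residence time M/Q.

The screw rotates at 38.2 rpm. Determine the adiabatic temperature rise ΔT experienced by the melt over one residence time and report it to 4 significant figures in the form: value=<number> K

Convert throughput: Q = 229.9 kg/h = 229.9/3600 = 0.0638611 kg/s
t_res = M / Q_s = 8.45 ÷ 0.0638611 = 132.318 s
D = 99.0 mm = 0.099 m;  h = 6.03 mm = 0.00603 m;  N = 38.2 rpm / 60 = 0.636667 rev/s
γ̇ = π D N / h = (π)(0.099)(0.636667) / 0.00603 = 32.8382 s⁻¹
ΔT = η·γ̇²·t_res/(ρ·cp) = [1329 × 32.8382² × 132.318] / [968 × 2232] = 87.7678 K

value=87.77 K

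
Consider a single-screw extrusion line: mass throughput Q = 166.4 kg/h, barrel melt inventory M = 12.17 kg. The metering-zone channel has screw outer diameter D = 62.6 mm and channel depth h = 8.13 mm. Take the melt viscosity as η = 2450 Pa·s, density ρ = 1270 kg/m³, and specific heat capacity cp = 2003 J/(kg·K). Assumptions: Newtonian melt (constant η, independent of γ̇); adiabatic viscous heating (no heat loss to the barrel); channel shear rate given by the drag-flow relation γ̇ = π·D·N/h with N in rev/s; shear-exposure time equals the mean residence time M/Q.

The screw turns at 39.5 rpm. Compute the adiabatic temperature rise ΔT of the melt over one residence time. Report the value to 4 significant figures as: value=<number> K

Throughput in SI: Q_s = 166.4 kg/h ÷ 3600 s/h = 0.0462222 kg/s
t_res = M / Q_s = 12.17 ÷ 0.0462222 = 263.293 s
Geometry in metres: D = 62.6 mm → 0.0626 m, h = 8.13 mm → 0.00813 m; screw speed N = 39.5 rpm = 0.658333 rev/s
Shear rate: γ̇ = πDN/h = π·0.0626·0.658333/0.00813 = 15.925 s⁻¹
Adiabatic rise: ΔT = η γ̇² t_res / (ρ cp) = 2450·(15.925)²·263.293 / (1270·2003) = 64.3102 K

value=64.31 K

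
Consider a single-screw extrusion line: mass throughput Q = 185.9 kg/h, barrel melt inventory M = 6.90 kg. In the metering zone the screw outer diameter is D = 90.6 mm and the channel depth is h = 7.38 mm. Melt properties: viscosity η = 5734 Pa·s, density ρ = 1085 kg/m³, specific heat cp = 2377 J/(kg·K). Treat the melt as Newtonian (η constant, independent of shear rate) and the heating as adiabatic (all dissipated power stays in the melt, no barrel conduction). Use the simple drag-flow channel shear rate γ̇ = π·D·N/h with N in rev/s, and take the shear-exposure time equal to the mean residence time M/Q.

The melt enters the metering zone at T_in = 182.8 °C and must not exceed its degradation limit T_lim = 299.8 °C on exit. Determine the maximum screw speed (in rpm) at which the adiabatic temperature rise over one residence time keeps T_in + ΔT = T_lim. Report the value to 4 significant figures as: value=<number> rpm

Throughput in SI: Q_s = 185.9 kg/h ÷ 3600 s/h = 0.0516389 kg/s
Mean residence time: t_res = M/Q_s = 6.90 kg / 0.0516389 kg/s = 133.62 s
Convert to metres: D = 0.0906 m, h = 0.00738 m
ΔT_a = T_lim − T_in = 299.8 °C − 182.8 °C = 117 K
γ̇_max² = ΔT_a·ρ·cp/(η·t_res) = 117·1085·2377/(5734·133.62) = 393.836 s⁻²
γ̇_max = sqrt(393.836) = 19.8453 s⁻¹
N_max = γ̇_max·h / (π·D) = 19.8453 · 0.00738 / (π · 0.0906) = 0.51456 rev/s = 30.8736 rpm

value=30.87 rpm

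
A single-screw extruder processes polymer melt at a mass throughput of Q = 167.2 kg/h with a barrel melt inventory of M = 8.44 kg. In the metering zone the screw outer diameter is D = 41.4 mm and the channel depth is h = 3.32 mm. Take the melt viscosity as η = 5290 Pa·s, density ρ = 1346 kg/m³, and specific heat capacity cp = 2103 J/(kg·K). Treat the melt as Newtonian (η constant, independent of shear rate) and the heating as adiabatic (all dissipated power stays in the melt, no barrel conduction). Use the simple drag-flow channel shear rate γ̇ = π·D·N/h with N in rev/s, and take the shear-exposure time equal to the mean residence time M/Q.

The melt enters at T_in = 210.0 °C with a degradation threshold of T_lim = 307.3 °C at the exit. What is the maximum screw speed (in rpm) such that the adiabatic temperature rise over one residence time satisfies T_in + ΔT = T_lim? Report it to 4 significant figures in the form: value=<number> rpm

value=25.92 rpm

Q_s = Q / 3600 = 167.2 / 3600 = 0.0464444 kg/s
Mean residence time: t_res = M/Q_s = 8.44 kg / 0.0464444 kg/s = 181.722 s
Convert to metres: D = 0.0414 m, h = 0.00332 m
ΔT_a = T_lim − T_in = 307.3 − 210.0 = 97.3 K
γ̇_max² = ΔT_a·ρ·cp / (η·t_res) = [97.3 × 1346 × 2103] / [5290 × 181.722] = 286.505 s⁻²
γ̇_max = √286.505 = 16.9265 s⁻¹
Solve γ̇ = πDN/h for N: N_max = γ̇_max·h/(π·D) = 16.9265 × 0.00332 / (π × 0.0414) = 0.43207 rev/s = 25.9242 rpm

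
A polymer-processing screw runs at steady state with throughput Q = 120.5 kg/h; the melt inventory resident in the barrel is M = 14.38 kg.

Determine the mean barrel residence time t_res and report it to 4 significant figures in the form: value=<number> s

Convert throughput: Q = 120.5 kg/h = 120.5/3600 = 0.0334722 kg/s
t_res = M / Q_s = 14.38 / 0.0334722 = 429.61 s

value=429.6 s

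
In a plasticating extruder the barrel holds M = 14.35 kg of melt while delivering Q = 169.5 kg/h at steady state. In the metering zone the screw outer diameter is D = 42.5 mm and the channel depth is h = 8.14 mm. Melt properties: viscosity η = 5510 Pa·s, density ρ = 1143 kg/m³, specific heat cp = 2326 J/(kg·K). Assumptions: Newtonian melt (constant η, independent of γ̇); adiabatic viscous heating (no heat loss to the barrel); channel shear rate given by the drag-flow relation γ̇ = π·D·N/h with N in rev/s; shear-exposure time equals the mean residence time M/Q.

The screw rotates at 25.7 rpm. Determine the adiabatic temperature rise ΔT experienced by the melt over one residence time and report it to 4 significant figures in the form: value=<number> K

Throughput in SI: Q_s = 169.5 kg/h ÷ 3600 s/h = 0.0470833 kg/s
t_res = M / Q_s = 14.35 / 0.0470833 = 304.779 s
Geometry in metres: D = 42.5 mm → 0.0425 m, h = 8.14 mm → 0.00814 m; screw speed N = 25.7 rpm = 0.428333 rev/s
γ̇ = π·D·N / h = π · 0.0425 · 0.428333 / 0.00814 = 7.02581 s⁻¹
Adiabatic rise: ΔT = η γ̇² t_res / (ρ cp) = 5510·(7.02581)²·304.779 / (1143·2326) = 31.1798 K

value=31.18 K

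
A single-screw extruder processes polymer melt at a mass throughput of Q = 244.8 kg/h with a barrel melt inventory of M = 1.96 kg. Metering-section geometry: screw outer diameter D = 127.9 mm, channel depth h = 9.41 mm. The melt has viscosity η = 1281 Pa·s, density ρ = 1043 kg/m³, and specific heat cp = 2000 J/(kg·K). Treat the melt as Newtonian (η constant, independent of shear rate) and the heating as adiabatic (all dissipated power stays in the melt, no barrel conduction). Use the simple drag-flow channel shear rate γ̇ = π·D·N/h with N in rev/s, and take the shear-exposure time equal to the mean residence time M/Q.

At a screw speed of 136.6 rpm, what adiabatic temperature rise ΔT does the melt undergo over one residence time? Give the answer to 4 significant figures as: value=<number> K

value=167.3 K

Convert throughput: Q = 244.8 kg/h = 244.8/3600 = 0.068 kg/s
t_res = M / Q_s = 1.96 ÷ 0.068 = 28.8235 s
Geometry in metres: D = 127.9 mm → 0.1279 m, h = 9.41 mm → 0.00941 m; screw speed N = 136.6 rpm = 2.27667 rev/s
Shear rate: γ̇ = πDN/h = π·0.1279·2.27667/0.00941 = 97.2143 s⁻¹
ΔT = η·γ̇²·t_res / (ρ·cp) = 1281 · (97.2143)² · 28.8235 / (1043 · 2000) = 167.279 K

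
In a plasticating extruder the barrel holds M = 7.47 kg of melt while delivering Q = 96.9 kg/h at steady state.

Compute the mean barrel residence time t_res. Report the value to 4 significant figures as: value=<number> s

value=277.5 s

Throughput in SI: Q_s = 96.9 kg/h ÷ 3600 s/h = 0.0269167 kg/s
Mean residence time: t_res = M/Q_s = 7.47 kg / 0.0269167 kg/s = 277.523 s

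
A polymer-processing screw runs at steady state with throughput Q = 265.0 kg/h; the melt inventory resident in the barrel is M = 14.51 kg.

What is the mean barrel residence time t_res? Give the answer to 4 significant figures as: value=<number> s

value=197.1 s

Q_s = Q / 3600 = 265.0 / 3600 = 0.0736111 kg/s
t_res = M / Q_s = 14.51 / 0.0736111 = 197.117 s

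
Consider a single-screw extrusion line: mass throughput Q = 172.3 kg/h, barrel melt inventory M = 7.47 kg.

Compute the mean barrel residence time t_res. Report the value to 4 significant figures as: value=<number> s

Q_s = Q / 3600 = 172.3 / 3600 = 0.0478611 kg/s
Mean residence time: t_res = M/Q_s = 7.47 kg / 0.0478611 kg/s = 156.077 s

value=156.1 s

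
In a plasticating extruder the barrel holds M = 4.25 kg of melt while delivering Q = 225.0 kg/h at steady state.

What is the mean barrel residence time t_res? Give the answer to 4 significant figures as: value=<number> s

value=68.00 s

Throughput in SI: Q_s = 225.0 kg/h ÷ 3600 s/h = 0.0625 kg/s
t_res = M / Q_s = 4.25 / 0.0625 = 68 s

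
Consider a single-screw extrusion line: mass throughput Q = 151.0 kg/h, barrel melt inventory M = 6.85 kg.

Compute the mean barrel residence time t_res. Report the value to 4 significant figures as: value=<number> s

Q_s = Q / 3600 = 151.0 / 3600 = 0.0419444 kg/s
t_res = M / Q_s = 6.85 ÷ 0.0419444 = 163.311 s

value=163.3 s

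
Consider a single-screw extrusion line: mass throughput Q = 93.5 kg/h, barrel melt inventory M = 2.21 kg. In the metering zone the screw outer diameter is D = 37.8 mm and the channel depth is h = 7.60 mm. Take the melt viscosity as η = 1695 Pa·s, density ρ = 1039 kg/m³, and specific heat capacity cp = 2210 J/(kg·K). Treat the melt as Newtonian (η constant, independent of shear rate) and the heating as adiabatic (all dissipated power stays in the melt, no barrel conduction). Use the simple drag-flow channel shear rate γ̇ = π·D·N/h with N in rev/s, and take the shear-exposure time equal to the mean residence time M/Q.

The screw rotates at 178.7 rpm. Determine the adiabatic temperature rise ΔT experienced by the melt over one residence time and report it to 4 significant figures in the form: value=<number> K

value=136.0 K

Convert throughput: Q = 93.5 kg/h = 93.5/3600 = 0.0259722 kg/s
Mean residence time: t_res = M/Q_s = 2.21 kg / 0.0259722 kg/s = 85.0909 s
D = 37.8 mm = 0.0378 m;  h = 7.60 mm = 0.0076 m;  N = 178.7 rpm / 60 = 2.97833 rev/s
γ̇ = π D N / h = (π)(0.0378)(2.97833) / 0.0076 = 46.5373 s⁻¹
Adiabatic rise: ΔT = η γ̇² t_res / (ρ cp) = 1695·(46.5373)²·85.0909 / (1039·2210) = 136.034 K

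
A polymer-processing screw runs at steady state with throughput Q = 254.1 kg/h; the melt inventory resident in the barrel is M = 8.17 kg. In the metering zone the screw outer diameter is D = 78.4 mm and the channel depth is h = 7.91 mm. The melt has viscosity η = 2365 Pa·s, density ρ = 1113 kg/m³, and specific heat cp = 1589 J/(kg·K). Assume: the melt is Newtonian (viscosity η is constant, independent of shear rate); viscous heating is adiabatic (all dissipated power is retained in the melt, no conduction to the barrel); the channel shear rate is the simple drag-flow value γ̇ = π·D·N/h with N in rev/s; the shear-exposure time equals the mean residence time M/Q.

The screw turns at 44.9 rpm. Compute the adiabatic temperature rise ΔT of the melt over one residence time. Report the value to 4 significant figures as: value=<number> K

value=84.04 K

Q_s = Q / 3600 = 254.1 / 3600 = 0.0705833 kg/s
Mean residence time: t_res = M/Q_s = 8.17 kg / 0.0705833 kg/s = 115.75 s
D = 78.4 mm = 0.0784 m;  h = 7.91 mm = 0.00791 m;  N = 44.9 rpm / 60 = 0.748333 rev/s
γ̇ = π D N / h = (π)(0.0784)(0.748333) / 0.00791 = 23.3015 s⁻¹
ΔT = η·γ̇²·t_res / (ρ·cp) = 2365 · (23.3015)² · 115.75 / (1113 · 1589) = 84.0429 K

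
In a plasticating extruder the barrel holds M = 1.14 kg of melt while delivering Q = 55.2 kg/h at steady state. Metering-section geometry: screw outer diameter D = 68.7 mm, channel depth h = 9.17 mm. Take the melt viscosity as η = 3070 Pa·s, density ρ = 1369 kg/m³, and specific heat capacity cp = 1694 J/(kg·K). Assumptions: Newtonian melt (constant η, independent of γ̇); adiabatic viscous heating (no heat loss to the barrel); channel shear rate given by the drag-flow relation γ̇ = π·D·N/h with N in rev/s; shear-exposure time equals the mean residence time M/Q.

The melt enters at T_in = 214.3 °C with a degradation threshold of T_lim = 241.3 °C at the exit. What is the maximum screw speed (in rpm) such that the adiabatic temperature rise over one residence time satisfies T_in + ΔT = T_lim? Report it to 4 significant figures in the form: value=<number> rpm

value=42.22 rpm

Q_s = Q / 3600 = 55.2 / 3600 = 0.0153333 kg/s
Mean residence time: t_res = M/Q_s = 1.14 kg / 0.0153333 kg/s = 74.3478 s
Convert to metres: D = 0.0687 m, h = 0.00917 m
ΔT_a = T_lim − T_in = 241.3 °C − 214.3 °C = 27 K
Invert ΔT = ηγ̇²t_res/(ρcp) for γ̇: γ̇_max² = ΔT_a ρ cp / (η t_res) = 27·1369·1694 / (3070·74.3478) = 274.33 s⁻²
γ̇_max = sqrt(274.33) = 16.5629 s⁻¹
Solve γ̇ = πDN/h for N: N_max = γ̇_max·h/(π·D) = 16.5629 × 0.00917 / (π × 0.0687) = 0.70372 rev/s = 42.2232 rpm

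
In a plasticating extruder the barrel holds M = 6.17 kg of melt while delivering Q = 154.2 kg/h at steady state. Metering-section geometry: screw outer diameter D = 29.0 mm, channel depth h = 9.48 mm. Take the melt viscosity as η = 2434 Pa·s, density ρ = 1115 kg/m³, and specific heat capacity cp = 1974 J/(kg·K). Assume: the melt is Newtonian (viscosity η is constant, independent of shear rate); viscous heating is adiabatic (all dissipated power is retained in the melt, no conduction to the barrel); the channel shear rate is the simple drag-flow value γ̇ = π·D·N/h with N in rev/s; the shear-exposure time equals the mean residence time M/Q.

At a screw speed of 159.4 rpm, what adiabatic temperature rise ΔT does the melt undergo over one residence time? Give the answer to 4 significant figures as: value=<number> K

value=103.8 K

Q_s = Q / 3600 = 154.2 / 3600 = 0.0428333 kg/s
t_res = M / Q_s = 6.17 ÷ 0.0428333 = 144.047 s
Convert to SI: D = 0.029 m, h = 0.00948 m, N = 159.4/60 = 2.65667 rev/s
γ̇ = π·D·N / h = π · 0.029 · 2.65667 / 0.00948 = 25.5315 s⁻¹
Adiabatic rise: ΔT = η γ̇² t_res / (ρ cp) = 2434·(25.5315)²·144.047 / (1115·1974) = 103.838 K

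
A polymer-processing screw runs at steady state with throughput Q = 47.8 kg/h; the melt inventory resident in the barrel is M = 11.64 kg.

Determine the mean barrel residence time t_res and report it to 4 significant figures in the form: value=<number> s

value=876.7 s

Throughput in SI: Q_s = 47.8 kg/h ÷ 3600 s/h = 0.0132778 kg/s
Mean residence time: t_res = M/Q_s = 11.64 kg / 0.0132778 kg/s = 876.653 s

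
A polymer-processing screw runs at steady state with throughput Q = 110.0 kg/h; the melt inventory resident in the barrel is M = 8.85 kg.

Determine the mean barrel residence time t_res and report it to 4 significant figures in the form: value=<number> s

value=289.6 s

Throughput in SI: Q_s = 110.0 kg/h ÷ 3600 s/h = 0.0305556 kg/s
Mean residence time: t_res = M/Q_s = 8.85 kg / 0.0305556 kg/s = 289.636 s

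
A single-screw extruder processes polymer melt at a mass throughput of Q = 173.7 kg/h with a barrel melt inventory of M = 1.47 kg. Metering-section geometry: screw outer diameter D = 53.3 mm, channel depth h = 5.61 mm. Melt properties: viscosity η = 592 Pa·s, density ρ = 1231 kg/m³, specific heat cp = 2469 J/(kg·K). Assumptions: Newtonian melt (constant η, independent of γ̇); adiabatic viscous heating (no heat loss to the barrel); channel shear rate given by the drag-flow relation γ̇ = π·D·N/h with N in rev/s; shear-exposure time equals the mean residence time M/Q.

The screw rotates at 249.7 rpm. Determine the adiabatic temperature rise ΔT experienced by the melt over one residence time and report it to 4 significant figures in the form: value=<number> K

value=91.56 K

Convert throughput: Q = 173.7 kg/h = 173.7/3600 = 0.04825 kg/s
Mean residence time: t_res = M/Q_s = 1.47 kg / 0.04825 kg/s = 30.4663 s
Geometry in metres: D = 53.3 mm → 0.0533 m, h = 5.61 mm → 0.00561 m; screw speed N = 249.7 rpm = 4.16167 rev/s
Shear rate: γ̇ = πDN/h = π·0.0533·4.16167/0.00561 = 124.217 s⁻¹
ΔT = η·γ̇²·t_res/(ρ·cp) = [592 × 124.217² × 30.4663] / [1231 × 2469] = 91.5642 K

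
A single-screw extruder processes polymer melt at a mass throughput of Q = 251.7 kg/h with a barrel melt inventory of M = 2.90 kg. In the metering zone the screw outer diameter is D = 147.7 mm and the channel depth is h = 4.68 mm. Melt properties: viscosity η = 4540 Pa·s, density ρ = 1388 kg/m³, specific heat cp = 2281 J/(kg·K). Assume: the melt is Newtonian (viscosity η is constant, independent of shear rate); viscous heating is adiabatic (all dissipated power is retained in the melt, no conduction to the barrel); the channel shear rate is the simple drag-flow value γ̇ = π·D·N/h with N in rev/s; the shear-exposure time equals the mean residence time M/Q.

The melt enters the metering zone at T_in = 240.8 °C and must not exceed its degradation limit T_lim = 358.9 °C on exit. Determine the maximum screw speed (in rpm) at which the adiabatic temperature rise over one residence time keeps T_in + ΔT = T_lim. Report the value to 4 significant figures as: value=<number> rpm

Convert throughput: Q = 251.7 kg/h = 251.7/3600 = 0.0699167 kg/s
t_res = M / Q_s = 2.90 / 0.0699167 = 41.4779 s
Convert to metres: D = 0.1477 m, h = 0.00468 m
ΔT_a = T_lim − T_in = 358.9 °C − 240.8 °C = 118.1 K
γ̇_max² = ΔT_a·ρ·cp / (η·t_res) = [118.1 × 1388 × 2281] / [4540 × 41.4779] = 1985.6 s⁻²
Take the square root: γ̇_max = √(1985.6) = 44.5601 s⁻¹
Solve γ̇ = πDN/h for N: N_max = γ̇_max·h/(π·D) = 44.5601 × 0.00468 / (π × 0.1477) = 0.449429 rev/s = 26.9657 rpm

value=26.97 rpm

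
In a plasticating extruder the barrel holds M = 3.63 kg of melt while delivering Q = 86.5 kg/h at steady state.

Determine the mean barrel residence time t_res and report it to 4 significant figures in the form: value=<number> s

value=151.1 s

Convert throughput: Q = 86.5 kg/h = 86.5/3600 = 0.0240278 kg/s
t_res = M / Q_s = 3.63 / 0.0240278 = 151.075 s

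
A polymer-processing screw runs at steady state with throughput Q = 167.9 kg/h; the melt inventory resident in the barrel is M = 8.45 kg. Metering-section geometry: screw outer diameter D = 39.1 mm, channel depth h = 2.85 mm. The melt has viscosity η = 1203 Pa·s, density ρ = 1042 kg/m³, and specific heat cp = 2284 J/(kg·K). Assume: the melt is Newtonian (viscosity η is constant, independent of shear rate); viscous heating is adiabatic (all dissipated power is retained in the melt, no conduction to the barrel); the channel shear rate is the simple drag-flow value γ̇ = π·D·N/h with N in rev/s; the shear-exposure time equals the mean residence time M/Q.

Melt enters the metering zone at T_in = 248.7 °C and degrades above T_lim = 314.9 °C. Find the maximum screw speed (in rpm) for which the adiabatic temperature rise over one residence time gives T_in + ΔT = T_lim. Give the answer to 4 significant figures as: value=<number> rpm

Throughput in SI: Q_s = 167.9 kg/h ÷ 3600 s/h = 0.0466389 kg/s
t_res = M / Q_s = 8.45 / 0.0466389 = 181.179 s
D = 39.1 mm = 0.0391 m;  h = 2.85 mm = 0.00285 m
Allowable rise: ΔT_a = T_lim − T_in = 314.9 − 248.7 = 66.2 K
Invert ΔT = ηγ̇²t_res/(ρcp) for γ̇: γ̇_max² = ΔT_a ρ cp / (η t_res) = 66.2·1042·2284 / (1203·181.179) = 722.849 s⁻²
γ̇_max = sqrt(722.849) = 26.8859 s⁻¹
Solve γ̇ = πDN/h for N: N_max = γ̇_max·h/(π·D) = 26.8859 × 0.00285 / (π × 0.0391) = 0.623795 rev/s = 37.4277 rpm

value=37.43 rpm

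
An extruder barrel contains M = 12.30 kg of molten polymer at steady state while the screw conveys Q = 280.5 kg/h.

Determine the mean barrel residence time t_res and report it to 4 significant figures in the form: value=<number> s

Q_s = Q / 3600 = 280.5 / 3600 = 0.0779167 kg/s
Mean residence time: t_res = M/Q_s = 12.30 kg / 0.0779167 kg/s = 157.861 s

value=157.9 s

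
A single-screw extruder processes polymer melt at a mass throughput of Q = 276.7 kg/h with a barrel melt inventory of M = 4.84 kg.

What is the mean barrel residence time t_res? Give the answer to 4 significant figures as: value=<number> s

value=62.97 s

Q_s = Q / 3600 = 276.7 / 3600 = 0.0768611 kg/s
Mean residence time: t_res = M/Q_s = 4.84 kg / 0.0768611 kg/s = 62.9707 s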